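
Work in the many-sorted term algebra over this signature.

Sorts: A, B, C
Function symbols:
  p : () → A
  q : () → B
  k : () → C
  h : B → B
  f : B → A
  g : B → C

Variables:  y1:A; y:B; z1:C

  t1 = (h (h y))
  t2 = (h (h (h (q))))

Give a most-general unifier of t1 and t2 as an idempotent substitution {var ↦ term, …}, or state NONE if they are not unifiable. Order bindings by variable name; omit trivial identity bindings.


{y ↦ (h (q))}


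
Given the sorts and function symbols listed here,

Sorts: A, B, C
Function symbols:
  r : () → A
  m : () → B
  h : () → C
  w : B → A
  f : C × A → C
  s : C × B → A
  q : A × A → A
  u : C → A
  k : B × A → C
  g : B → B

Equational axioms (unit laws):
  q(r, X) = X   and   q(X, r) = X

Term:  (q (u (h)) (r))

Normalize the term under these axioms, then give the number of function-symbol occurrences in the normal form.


1. (q (u (h)) (r))  →  (u (h))
normal form: (u (h))

size = 2


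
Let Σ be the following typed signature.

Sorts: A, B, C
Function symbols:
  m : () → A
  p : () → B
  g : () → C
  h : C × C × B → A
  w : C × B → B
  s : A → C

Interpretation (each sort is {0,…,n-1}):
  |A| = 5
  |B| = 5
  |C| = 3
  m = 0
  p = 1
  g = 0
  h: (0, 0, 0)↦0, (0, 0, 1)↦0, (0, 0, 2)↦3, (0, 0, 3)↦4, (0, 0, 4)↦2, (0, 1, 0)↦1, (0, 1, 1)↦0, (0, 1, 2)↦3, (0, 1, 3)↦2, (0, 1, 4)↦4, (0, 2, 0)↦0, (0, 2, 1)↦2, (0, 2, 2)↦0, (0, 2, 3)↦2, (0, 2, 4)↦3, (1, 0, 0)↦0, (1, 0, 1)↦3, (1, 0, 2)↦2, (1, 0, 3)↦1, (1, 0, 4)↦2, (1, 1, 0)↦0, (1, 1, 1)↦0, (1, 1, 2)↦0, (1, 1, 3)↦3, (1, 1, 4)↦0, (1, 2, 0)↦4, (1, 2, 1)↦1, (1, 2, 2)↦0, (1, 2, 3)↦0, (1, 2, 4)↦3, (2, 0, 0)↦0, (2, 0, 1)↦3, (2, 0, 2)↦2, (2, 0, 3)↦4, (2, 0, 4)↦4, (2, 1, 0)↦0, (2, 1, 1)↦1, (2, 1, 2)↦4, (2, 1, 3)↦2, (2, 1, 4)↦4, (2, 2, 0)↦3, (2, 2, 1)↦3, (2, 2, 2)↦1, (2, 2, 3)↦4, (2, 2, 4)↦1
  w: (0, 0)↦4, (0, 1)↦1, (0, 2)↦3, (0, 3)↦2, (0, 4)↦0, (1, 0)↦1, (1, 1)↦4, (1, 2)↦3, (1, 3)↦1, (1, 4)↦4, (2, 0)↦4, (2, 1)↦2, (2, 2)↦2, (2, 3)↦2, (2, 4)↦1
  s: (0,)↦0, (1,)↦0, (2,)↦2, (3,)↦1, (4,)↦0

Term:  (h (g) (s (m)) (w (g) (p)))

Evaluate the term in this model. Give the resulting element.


value = 0

  g = 0
  m = 0
  (s (m)) = s(0,) = 0
  g = 0
  p = 1
  (w (g) (p)) = w(0, 1) = 1
  (h (g) (s (m)) (w (g) (p))) = h(0, 0, 1) = 0


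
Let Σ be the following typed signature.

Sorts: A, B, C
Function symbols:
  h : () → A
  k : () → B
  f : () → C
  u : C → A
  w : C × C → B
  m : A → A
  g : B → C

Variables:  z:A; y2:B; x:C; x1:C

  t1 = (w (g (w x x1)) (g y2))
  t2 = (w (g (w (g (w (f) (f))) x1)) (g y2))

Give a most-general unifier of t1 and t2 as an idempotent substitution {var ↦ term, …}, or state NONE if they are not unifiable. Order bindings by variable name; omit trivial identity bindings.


{x ↦ (g (w (f) (f)))}


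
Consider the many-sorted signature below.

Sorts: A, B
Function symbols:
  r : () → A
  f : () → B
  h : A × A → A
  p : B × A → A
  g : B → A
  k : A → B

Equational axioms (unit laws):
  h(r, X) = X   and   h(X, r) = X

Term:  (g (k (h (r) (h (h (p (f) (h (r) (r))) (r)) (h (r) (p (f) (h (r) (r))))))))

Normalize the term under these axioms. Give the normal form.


1. (g (k (h (r) (h (h (p (f) (h (r) (r))) (r)) (h (r) (p (f) (h (r) (r))))))))  →  (g (k (h (h (p (f) (h (r) (r))) (r)) (h (r) (p (f) (h (r) (r)))))))
2. (g (k (h (h (p (f) (h (r) (r))) (r)) (h (r) (p (f) (h (r) (r)))))))  →  (g (k (h (p (f) (h (r) (r))) (h (r) (p (f) (h (r) (r)))))))
3. (g (k (h (p (f) (h (r) (r))) (h (r) (p (f) (h (r) (r)))))))  →  (g (k (h (p (f) (r)) (h (r) (p (f) (h (r) (r)))))))
4. (g (k (h (p (f) (r)) (h (r) (p (f) (h (r) (r)))))))  →  (g (k (h (p (f) (r)) (p (f) (h (r) (r))))))
5. (g (k (h (p (f) (r)) (p (f) (h (r) (r))))))  →  (g (k (h (p (f) (r)) (p (f) (r)))))

normal form = (g (k (h (p (f) (r)) (p (f) (r)))))


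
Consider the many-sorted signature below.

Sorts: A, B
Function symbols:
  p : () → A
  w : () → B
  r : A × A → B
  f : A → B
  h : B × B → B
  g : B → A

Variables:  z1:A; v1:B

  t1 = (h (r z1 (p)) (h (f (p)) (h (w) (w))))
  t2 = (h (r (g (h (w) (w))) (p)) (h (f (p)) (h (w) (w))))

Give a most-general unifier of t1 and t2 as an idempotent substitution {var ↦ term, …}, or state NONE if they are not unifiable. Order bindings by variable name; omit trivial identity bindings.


{z1 ↦ (g (h (w) (w)))}


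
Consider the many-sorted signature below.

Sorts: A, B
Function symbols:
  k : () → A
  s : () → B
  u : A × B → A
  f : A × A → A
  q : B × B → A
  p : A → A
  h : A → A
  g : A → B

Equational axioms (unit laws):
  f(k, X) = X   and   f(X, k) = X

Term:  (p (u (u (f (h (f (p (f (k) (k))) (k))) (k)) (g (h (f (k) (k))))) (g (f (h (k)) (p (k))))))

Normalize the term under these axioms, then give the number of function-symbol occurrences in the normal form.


size = 15

1. (p (u (u (f (h (f (p (f (k) (k))) (k))) (k)) (g (h (f (k) (k))))) (g (f (h (k)) (p (k))))))  →  (p (u (u (h (f (p (f (k) (k))) (k))) (g (h (f (k) (k))))) (g (f (h (k)) (p (k))))))
2. (p (u (u (h (f (p (f (k) (k))) (k))) (g (h (f (k) (k))))) (g (f (h (k)) (p (k))))))  →  (p (u (u (h (p (f (k) (k)))) (g (h (f (k) (k))))) (g (f (h (k)) (p (k))))))
3. (p (u (u (h (p (f (k) (k)))) (g (h (f (k) (k))))) (g (f (h (k)) (p (k))))))  →  (p (u (u (h (p (k))) (g (h (f (k) (k))))) (g (f (h (k)) (p (k))))))
4. (p (u (u (h (p (k))) (g (h (f (k) (k))))) (g (f (h (k)) (p (k))))))  →  (p (u (u (h (p (k))) (g (h (k)))) (g (f (h (k)) (p (k))))))
normal form: (p (u (u (h (p (k))) (g (h (k)))) (g (f (h (k)) (p (k))))))


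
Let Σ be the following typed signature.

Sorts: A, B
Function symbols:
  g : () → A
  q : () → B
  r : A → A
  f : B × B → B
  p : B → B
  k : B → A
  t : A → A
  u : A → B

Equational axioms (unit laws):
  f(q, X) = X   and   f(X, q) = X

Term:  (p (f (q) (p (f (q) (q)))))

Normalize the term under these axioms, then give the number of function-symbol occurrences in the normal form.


size = 3

1. (p (f (q) (p (f (q) (q)))))  →  (p (p (f (q) (q))))
2. (p (p (f (q) (q))))  →  (p (p (q)))
normal form: (p (p (q)))


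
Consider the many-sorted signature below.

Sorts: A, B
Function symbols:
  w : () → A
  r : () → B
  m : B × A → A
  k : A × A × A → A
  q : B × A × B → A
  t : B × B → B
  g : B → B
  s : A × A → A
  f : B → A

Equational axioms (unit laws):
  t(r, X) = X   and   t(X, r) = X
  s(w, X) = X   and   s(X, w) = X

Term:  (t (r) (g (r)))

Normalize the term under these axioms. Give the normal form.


normal form = (g (r))

1. (t (r) (g (r)))  →  (g (r))


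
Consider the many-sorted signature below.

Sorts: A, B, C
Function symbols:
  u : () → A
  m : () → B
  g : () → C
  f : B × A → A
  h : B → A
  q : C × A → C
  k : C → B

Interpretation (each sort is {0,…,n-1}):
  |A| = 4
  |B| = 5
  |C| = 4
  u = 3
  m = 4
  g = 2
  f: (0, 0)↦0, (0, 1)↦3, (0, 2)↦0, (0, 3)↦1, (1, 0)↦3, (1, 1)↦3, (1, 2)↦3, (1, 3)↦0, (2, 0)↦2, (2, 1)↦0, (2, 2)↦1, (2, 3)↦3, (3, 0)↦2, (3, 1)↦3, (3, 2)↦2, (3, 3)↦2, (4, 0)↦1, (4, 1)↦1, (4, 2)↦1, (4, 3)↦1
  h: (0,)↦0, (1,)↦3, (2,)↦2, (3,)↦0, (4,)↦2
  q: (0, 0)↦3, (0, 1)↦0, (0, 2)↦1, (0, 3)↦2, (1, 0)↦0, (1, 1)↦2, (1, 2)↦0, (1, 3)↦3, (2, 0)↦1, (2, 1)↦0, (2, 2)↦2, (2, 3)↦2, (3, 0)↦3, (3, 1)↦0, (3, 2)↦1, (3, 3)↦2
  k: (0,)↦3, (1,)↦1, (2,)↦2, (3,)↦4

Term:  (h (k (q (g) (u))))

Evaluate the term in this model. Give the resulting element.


value = 2

  g = 2
  u = 3
  (q (g) (u)) = q(2, 3) = 2
  (k (q (g) (u))) = k(2,) = 2
  (h (k (q (g) (u)))) = h(2,) = 2


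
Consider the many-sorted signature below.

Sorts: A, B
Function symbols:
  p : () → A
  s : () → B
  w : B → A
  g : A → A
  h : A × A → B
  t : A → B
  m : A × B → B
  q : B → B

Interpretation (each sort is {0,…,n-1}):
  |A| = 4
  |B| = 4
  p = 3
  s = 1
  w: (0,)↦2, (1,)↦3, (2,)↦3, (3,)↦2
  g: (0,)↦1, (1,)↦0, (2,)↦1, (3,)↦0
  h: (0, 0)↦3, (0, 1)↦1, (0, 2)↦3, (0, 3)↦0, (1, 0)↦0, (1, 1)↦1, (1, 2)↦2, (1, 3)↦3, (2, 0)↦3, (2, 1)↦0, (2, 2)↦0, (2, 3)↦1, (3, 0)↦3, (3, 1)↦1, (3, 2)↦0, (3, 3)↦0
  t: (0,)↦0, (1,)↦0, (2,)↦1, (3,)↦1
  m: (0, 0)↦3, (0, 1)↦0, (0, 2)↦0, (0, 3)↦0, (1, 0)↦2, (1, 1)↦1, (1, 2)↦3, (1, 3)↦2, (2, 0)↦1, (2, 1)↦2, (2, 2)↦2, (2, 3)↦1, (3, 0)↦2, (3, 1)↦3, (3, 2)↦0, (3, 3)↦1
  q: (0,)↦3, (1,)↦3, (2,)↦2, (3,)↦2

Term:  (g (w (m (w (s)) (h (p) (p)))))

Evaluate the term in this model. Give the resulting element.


value = 0

  s = 1
  (w (s)) = w(1,) = 3
  p = 3
  p = 3
  (h (p) (p)) = h(3, 3) = 0
  (m (w (s)) (h (p) (p))) = m(3, 0) = 2
  (w (m (w (s)) (h (p) (p)))) = w(2,) = 3
  (g (w (m (w (s)) (h (p) (p))))) = g(3,) = 0


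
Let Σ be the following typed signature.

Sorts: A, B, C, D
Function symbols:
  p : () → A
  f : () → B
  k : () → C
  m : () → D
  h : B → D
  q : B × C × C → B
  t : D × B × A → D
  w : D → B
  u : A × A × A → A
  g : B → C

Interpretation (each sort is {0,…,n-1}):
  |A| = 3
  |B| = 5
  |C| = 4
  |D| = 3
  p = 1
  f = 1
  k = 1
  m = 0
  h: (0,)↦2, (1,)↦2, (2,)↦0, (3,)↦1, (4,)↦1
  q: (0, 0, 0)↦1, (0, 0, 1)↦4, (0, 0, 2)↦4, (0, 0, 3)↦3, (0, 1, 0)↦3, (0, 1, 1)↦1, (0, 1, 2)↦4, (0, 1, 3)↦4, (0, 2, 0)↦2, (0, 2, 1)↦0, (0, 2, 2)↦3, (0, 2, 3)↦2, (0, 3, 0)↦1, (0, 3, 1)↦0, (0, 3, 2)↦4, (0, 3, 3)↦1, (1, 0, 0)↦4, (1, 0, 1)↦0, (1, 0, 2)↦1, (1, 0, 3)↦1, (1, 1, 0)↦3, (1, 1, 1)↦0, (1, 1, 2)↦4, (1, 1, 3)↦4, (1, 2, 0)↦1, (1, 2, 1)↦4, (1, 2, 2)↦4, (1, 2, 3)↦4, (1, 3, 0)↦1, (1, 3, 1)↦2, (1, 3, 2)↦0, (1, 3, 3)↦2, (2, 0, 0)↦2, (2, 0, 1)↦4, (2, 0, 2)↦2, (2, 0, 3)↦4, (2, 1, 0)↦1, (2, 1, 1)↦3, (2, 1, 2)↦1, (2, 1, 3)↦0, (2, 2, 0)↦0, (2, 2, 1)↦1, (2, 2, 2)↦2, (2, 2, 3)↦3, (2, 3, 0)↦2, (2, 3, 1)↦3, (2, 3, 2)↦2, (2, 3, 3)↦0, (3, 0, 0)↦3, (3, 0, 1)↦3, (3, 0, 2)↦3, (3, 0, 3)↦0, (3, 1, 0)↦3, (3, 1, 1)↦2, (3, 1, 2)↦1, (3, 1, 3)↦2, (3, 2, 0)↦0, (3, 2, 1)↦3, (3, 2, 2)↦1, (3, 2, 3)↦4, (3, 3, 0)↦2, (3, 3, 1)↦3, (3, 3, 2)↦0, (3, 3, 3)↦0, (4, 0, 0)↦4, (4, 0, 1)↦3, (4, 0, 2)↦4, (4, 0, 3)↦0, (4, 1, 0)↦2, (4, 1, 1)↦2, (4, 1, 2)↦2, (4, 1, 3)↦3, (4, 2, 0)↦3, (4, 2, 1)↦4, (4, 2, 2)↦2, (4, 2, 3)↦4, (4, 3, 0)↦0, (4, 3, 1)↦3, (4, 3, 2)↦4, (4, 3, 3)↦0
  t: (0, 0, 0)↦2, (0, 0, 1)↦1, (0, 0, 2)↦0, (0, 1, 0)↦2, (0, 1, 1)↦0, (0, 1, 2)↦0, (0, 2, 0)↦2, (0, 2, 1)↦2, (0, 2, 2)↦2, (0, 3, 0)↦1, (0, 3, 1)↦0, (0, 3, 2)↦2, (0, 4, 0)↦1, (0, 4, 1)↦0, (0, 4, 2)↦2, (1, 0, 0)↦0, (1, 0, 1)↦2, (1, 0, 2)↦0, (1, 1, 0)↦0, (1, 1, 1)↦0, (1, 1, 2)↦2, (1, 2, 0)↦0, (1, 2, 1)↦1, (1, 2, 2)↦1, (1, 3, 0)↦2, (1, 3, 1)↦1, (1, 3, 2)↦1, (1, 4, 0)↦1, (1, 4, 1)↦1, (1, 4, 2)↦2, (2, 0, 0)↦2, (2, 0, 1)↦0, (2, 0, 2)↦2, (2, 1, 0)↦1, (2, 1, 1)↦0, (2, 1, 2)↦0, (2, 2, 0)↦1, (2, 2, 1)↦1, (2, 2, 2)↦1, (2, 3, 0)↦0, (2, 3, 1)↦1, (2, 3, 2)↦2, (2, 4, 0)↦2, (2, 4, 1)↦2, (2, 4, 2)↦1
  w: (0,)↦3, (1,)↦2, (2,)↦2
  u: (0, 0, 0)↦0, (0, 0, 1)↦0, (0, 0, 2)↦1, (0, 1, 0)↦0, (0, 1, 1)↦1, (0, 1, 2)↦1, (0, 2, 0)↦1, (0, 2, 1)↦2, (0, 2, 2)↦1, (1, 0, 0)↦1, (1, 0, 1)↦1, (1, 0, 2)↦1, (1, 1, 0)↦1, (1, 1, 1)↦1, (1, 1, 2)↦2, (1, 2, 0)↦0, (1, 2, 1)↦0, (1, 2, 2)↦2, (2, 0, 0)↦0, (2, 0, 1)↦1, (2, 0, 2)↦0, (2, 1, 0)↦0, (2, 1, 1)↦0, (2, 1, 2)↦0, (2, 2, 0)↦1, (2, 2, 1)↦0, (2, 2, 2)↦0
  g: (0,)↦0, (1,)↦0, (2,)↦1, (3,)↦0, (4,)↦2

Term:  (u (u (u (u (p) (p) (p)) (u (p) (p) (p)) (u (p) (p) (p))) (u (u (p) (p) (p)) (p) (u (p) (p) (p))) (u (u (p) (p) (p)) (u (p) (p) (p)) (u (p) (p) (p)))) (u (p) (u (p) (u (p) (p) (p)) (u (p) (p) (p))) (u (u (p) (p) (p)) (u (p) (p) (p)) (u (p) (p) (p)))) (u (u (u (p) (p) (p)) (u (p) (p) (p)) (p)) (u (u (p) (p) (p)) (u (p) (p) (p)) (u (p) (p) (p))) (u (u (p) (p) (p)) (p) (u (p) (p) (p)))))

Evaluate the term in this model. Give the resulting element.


  p = 1
  p = 1
  p = 1
  (u (p) (p) (p)) = u(1, 1, 1) = 1
  p = 1
  p = 1
  p = 1
  (u (p) (p) (p)) = u(1, 1, 1) = 1
  p = 1
  p = 1
  p = 1
  (u (p) (p) (p)) = u(1, 1, 1) = 1
  (u (u (p) (p) (p)) (u (p) (p) (p)) (u (p) (p) (p))) = u(1, 1, 1) = 1
  p = 1
  p = 1
  p = 1
  (u (p) (p) (p)) = u(1, 1, 1) = 1
  p = 1
  p = 1
  p = 1
  p = 1
  (u (p) (p) (p)) = u(1, 1, 1) = 1
  (u (u (p) (p) (p)) (p) (u (p) (p) (p))) = u(1, 1, 1) = 1
  p = 1
  p = 1
  p = 1
  (u (p) (p) (p)) = u(1, 1, 1) = 1
  p = 1
  p = 1
  p = 1
  (u (p) (p) (p)) = u(1, 1, 1) = 1
  p = 1
  p = 1
  p = 1
  (u (p) (p) (p)) = u(1, 1, 1) = 1
  (u (u (p) (p) (p)) (u (p) (p) (p)) (u (p) (p) (p))) = u(1, 1, 1) = 1
  (u (u (u (p) (p) (p)) (u (p) (p) (p)) (u (p) (p) (p))) (u (u (p) (p) (p)) (p) (u (p) (p) (p))) (u (u (p) (p) (p)) (u (p) (p) (p)) (u (p) (p) (p)))) = u(1, 1, 1) = 1
  p = 1
  p = 1
  p = 1
  p = 1
  p = 1
  (u (p) (p) (p)) = u(1, 1, 1) = 1
  p = 1
  p = 1
  p = 1
  (u (p) (p) (p)) = u(1, 1, 1) = 1
  (u (p) (u (p) (p) (p)) (u (p) (p) (p))) = u(1, 1, 1) = 1
  p = 1
  p = 1
  p = 1
  (u (p) (p) (p)) = u(1, 1, 1) = 1
  p = 1
  p = 1
  p = 1
  (u (p) (p) (p)) = u(1, 1, 1) = 1
  p = 1
  p = 1
  p = 1
  (u (p) (p) (p)) = u(1, 1, 1) = 1
  (u (u (p) (p) (p)) (u (p) (p) (p)) (u (p) (p) (p))) = u(1, 1, 1) = 1
  (u (p) (u (p) (u (p) (p) (p)) (u (p) (p) (p))) (u (u (p) (p) (p)) (u (p) (p) (p)) (u (p) (p) (p)))) = u(1, 1, 1) = 1
  p = 1
  p = 1
  p = 1
  (u (p) (p) (p)) = u(1, 1, 1) = 1
  p = 1
  p = 1
  p = 1
  (u (p) (p) (p)) = u(1, 1, 1) = 1
  p = 1
  (u (u (p) (p) (p)) (u (p) (p) (p)) (p)) = u(1, 1, 1) = 1
  p = 1
  p = 1
  p = 1
  (u (p) (p) (p)) = u(1, 1, 1) = 1
  p = 1
  p = 1
  p = 1
  (u (p) (p) (p)) = u(1, 1, 1) = 1
  p = 1
  p = 1
  p = 1
  (u (p) (p) (p)) = u(1, 1, 1) = 1
  (u (u (p) (p) (p)) (u (p) (p) (p)) (u (p) (p) (p))) = u(1, 1, 1) = 1
  p = 1
  p = 1
  p = 1
  (u (p) (p) (p)) = u(1, 1, 1) = 1
  p = 1
  p = 1
  p = 1
  p = 1
  (u (p) (p) (p)) = u(1, 1, 1) = 1
  (u (u (p) (p) (p)) (p) (u (p) (p) (p))) = u(1, 1, 1) = 1
  (u (u (u (p) (p) (p)) (u (p) (p) (p)) (p)) (u (u (p) (p) (p)) (u (p) (p) (p)) (u (p) (p) (p))) (u (u (p) (p) (p)) (p) (u (p) (p) (p)))) = u(1, 1, 1) = 1
  (u (u (u (u (p) (p) (p)) (u (p) (p) (p)) (u (p) (p) (p))) (u (u (p) (p) (p)) (p) (u (p) (p) (p))) (u (u (p) (p) (p)) (u (p) (p) (p)) (u (p) (p) (p)))) (u (p) (u (p) (u (p) (p) (p)) (u (p) (p) (p))) (u (u (p) (p) (p)) (u (p) (p) (p)) (u (p) (p) (p)))) (u (u (u (p) (p) (p)) (u (p) (p) (p)) (p)) (u (u (p) (p) (p)) (u (p) (p) (p)) (u (p) (p) (p))) (u (u (p) (p) (p)) (p) (u (p) (p) (p))))) = u(1, 1, 1) = 1

value = 1


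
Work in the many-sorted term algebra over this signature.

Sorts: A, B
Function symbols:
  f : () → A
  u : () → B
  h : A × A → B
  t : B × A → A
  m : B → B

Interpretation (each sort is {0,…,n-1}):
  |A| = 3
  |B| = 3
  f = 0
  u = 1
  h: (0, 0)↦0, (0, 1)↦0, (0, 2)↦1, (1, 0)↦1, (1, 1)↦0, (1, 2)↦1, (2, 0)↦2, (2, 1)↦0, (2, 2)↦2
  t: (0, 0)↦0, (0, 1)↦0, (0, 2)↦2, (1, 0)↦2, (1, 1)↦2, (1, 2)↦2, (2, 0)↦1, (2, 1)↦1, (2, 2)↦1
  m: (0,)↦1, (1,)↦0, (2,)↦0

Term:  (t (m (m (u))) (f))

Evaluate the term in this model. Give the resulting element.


value = 2

  u = 1
  (m (u)) = m(1,) = 0
  (m (m (u))) = m(0,) = 1
  f = 0
  (t (m (m (u))) (f)) = t(1, 0) = 2


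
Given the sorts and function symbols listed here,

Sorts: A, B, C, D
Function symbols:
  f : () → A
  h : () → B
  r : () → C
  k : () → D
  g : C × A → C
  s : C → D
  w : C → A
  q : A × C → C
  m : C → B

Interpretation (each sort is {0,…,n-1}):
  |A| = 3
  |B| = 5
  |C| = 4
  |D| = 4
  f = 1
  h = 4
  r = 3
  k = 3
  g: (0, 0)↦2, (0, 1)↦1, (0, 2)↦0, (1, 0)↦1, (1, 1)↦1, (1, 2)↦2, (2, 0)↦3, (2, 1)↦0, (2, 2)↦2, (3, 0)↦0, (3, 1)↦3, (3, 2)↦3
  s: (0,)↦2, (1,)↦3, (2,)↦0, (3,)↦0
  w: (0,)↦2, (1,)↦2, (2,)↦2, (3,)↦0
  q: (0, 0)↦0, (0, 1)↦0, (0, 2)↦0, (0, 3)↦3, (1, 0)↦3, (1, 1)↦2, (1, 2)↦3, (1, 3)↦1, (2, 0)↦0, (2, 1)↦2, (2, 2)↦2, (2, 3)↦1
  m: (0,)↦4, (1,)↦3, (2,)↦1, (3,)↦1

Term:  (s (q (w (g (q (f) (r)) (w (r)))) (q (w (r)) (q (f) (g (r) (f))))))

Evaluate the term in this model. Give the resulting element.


value = 2

  f = 1
  r = 3
  (q (f) (r)) = q(1, 3) = 1
  r = 3
  (w (r)) = w(3,) = 0
  (g (q (f) (r)) (w (r))) = g(1, 0) = 1
  (w (g (q (f) (r)) (w (r)))) = w(1,) = 2
  r = 3
  (w (r)) = w(3,) = 0
  f = 1
  r = 3
  f = 1
  (g (r) (f)) = g(3, 1) = 3
  (q (f) (g (r) (f))) = q(1, 3) = 1
  (q (w (r)) (q (f) (g (r) (f)))) = q(0, 1) = 0
  (q (w (g (q (f) (r)) (w (r)))) (q (w (r)) (q (f) (g (r) (f))))) = q(2, 0) = 0
  (s (q (w (g (q (f) (r)) (w (r)))) (q (w (r)) (q (f) (g (r) (f)))))) = s(0,) = 2


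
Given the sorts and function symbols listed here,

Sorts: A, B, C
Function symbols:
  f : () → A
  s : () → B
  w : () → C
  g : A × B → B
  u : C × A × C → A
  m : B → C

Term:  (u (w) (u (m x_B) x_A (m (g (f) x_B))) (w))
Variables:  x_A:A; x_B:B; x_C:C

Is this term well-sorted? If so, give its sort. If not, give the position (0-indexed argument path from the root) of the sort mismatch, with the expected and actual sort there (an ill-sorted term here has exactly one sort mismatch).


well-sorted; sort = A

  (w) : C
      x_B : B
    (m x_B) : C
    x_A : A
        (f) : A
        x_B : B
      (g (f) x_B) : B
    (m (g (f) x_B)) : C
  (u (m x_B) x_A (m (g (f) x_B))) : A
  (w) : C
(u (w) (u (m x_B) x_A (m (g (f) x_B))) (w)) : A


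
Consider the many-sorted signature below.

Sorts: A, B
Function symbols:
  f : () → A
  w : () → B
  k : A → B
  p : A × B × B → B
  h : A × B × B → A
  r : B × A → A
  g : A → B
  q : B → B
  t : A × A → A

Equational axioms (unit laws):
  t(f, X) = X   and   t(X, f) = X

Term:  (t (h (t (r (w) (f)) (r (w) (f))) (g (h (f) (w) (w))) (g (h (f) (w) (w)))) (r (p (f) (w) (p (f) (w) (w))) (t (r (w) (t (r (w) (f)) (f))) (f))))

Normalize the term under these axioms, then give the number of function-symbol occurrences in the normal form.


1. (t (h (t (r (w) (f)) (r (w) (f))) (g (h (f) (w) (w))) (g (h (f) (w) (w)))) (r (p (f) (w) (p (f) (w) (w))) (t (r (w) (t (r (w) (f)) (f))) (f))))  →  (t (h (t (r (w) (f)) (r (w) (f))) (g (h (f) (w) (w))) (g (h (f) (w) (w)))) (r (p (f) (w) (p (f) (w) (w))) (r (w) (t (r (w) (f)) (f)))))
2. (t (h (t (r (w) (f)) (r (w) (f))) (g (h (f) (w) (w))) (g (h (f) (w) (w)))) (r (p (f) (w) (p (f) (w) (w))) (r (w) (t (r (w) (f)) (f)))))  →  (t (h (t (r (w) (f)) (r (w) (f))) (g (h (f) (w) (w))) (g (h (f) (w) (w)))) (r (p (f) (w) (p (f) (w) (w))) (r (w) (r (w) (f)))))
normal form: (t (h (t (r (w) (f)) (r (w) (f))) (g (h (f) (w) (w))) (g (h (f) (w) (w)))) (r (p (f) (w) (p (f) (w) (w))) (r (w) (r (w) (f)))))

size = 32


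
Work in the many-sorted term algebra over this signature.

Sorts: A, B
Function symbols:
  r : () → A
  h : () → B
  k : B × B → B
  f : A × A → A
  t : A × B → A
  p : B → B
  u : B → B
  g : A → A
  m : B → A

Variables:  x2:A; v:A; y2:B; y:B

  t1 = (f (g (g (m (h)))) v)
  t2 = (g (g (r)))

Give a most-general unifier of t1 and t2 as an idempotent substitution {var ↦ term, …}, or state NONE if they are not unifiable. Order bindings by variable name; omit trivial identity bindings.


head clash or occurs-check failure — not unifiable

NONE (not unifiable)


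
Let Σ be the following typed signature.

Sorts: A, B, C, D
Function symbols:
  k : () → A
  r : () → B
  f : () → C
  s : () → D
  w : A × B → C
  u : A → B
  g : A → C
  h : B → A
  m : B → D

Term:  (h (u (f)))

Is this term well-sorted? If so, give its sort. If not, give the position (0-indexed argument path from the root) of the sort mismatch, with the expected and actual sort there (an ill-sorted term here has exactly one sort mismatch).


    (f) : C
  (u (f)) : ✗ arg 0 at [0, 0] has sort C, expected A

ill-sorted at position [0, 0]: expected A, got C


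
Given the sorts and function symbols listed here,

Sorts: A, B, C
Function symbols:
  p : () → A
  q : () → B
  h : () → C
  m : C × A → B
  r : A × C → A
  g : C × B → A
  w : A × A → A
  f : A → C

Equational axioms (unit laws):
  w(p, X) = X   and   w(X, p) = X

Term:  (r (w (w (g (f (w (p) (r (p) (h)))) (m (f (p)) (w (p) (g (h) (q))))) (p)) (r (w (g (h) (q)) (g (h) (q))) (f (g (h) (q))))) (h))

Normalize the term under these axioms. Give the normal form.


normal form = (r (w (g (f (r (p) (h))) (m (f (p)) (g (h) (q)))) (r (w (g (h) (q)) (g (h) (q))) (f (g (h) (q))))) (h))

1. (r (w (w (g (f (w (p) (r (p) (h)))) (m (f (p)) (w (p) (g (h) (q))))) (p)) (r (w (g (h) (q)) (g (h) (q))) (f (g (h) (q))))) (h))  →  (r (w (g (f (w (p) (r (p) (h)))) (m (f (p)) (w (p) (g (h) (q))))) (r (w (g (h) (q)) (g (h) (q))) (f (g (h) (q))))) (h))
2. (r (w (g (f (w (p) (r (p) (h)))) (m (f (p)) (w (p) (g (h) (q))))) (r (w (g (h) (q)) (g (h) (q))) (f (g (h) (q))))) (h))  →  (r (w (g (f (r (p) (h))) (m (f (p)) (w (p) (g (h) (q))))) (r (w (g (h) (q)) (g (h) (q))) (f (g (h) (q))))) (h))
3. (r (w (g (f (r (p) (h))) (m (f (p)) (w (p) (g (h) (q))))) (r (w (g (h) (q)) (g (h) (q))) (f (g (h) (q))))) (h))  →  (r (w (g (f (r (p) (h))) (m (f (p)) (g (h) (q)))) (r (w (g (h) (q)) (g (h) (q))) (f (g (h) (q))))) (h))


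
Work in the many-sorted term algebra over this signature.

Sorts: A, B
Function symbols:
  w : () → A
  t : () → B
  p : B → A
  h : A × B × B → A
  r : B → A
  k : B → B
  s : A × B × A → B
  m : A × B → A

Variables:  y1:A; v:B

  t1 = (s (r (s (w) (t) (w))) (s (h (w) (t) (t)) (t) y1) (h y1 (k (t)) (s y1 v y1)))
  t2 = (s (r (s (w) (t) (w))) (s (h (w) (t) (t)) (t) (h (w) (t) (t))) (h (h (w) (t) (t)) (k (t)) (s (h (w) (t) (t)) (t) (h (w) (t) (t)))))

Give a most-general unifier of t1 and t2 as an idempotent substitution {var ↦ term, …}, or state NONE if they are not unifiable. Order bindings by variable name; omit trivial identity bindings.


{v ↦ (t), y1 ↦ (h (w) (t) (t))}


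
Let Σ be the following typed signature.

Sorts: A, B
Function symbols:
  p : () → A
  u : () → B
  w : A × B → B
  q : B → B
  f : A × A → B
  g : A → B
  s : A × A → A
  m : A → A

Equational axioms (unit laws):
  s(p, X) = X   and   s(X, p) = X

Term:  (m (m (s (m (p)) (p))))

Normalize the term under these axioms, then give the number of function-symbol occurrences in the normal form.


1. (m (m (s (m (p)) (p))))  →  (m (m (m (p))))
normal form: (m (m (m (p))))

size = 4


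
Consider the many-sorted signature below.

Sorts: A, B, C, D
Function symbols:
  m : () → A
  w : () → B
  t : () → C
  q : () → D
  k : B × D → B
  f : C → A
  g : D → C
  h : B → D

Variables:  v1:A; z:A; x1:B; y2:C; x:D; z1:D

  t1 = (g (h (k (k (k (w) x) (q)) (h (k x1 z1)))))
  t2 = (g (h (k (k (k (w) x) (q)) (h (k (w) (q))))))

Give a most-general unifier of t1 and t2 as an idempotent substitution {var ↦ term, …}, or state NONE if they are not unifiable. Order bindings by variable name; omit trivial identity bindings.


{x1 ↦ (w), z1 ↦ (q)}


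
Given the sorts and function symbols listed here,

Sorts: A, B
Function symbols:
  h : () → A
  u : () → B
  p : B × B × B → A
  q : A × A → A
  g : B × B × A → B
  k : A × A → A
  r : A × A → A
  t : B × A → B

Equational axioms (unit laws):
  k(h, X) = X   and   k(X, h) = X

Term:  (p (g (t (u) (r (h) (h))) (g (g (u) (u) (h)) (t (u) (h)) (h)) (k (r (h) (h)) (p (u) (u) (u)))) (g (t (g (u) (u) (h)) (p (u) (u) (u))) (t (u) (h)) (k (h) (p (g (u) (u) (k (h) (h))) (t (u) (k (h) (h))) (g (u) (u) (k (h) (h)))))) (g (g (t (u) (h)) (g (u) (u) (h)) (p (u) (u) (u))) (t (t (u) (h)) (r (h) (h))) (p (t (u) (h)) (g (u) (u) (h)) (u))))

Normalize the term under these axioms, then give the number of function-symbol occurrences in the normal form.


1. (p (g (t (u) (r (h) (h))) (g (g (u) (u) (h)) (t (u) (h)) (h)) (k (r (h) (h)) (p (u) (u) (u)))) (g (t (g (u) (u) (h)) (p (u) (u) (u))) (t (u) (h)) (k (h) (p (g (u) (u) (k (h) (h))) (t (u) (k (h) (h))) (g (u) (u) (k (h) (h)))))) (g (g (t (u) (h)) (g (u) (u) (h)) (p (u) (u) (u))) (t (t (u) (h)) (r (h) (h))) (p (t (u) (h)) (g (u) (u) (h)) (u))))  →  (p (g (t (u) (r (h) (h))) (g (g (u) (u) (h)) (t (u) (h)) (h)) (k (r (h) (h)) (p (u) (u) (u)))) (g (t (g (u) (u) (h)) (p (u) (u) (u))) (t (u) (h)) (p (g (u) (u) (k (h) (h))) (t (u) (k (h) (h))) (g (u) (u) (k (h) (h))))) (g (g (t (u) (h)) (g (u) (u) (h)) (p (u) (u) (u))) (t (t (u) (h)) (r (h) (h))) (p (t (u) (h)) (g (u) (u) (h)) (u))))
2. (p (g (t (u) (r (h) (h))) (g (g (u) (u) (h)) (t (u) (h)) (h)) (k (r (h) (h)) (p (u) (u) (u)))) (g (t (g (u) (u) (h)) (p (u) (u) (u))) (t (u) (h)) (p (g (u) (u) (k (h) (h))) (t (u) (k (h) (h))) (g (u) (u) (k (h) (h))))) (g (g (t (u) (h)) (g (u) (u) (h)) (p (u) (u) (u))) (t (t (u) (h)) (r (h) (h))) (p (t (u) (h)) (g (u) (u) (h)) (u))))  →  (p (g (t (u) (r (h) (h))) (g (g (u) (u) (h)) (t (u) (h)) (h)) (k (r (h) (h)) (p (u) (u) (u)))) (g (t (g (u) (u) (h)) (p (u) (u) (u))) (t (u) (h)) (p (g (u) (u) (h)) (t (u) (k (h) (h))) (g (u) (u) (k (h) (h))))) (g (g (t (u) (h)) (g (u) (u) (h)) (p (u) (u) (u))) (t (t (u) (h)) (r (h) (h))) (p (t (u) (h)) (g (u) (u) (h)) (u))))
3. (p (g (t (u) (r (h) (h))) (g (g (u) (u) (h)) (t (u) (h)) (h)) (k (r (h) (h)) (p (u) (u) (u)))) (g (t (g (u) (u) (h)) (p (u) (u) (u))) (t (u) (h)) (p (g (u) (u) (h)) (t (u) (k (h) (h))) (g (u) (u) (k (h) (h))))) (g (g (t (u) (h)) (g (u) (u) (h)) (p (u) (u) (u))) (t (t (u) (h)) (r (h) (h))) (p (t (u) (h)) (g (u) (u) (h)) (u))))  →  (p (g (t (u) (r (h) (h))) (g (g (u) (u) (h)) (t (u) (h)) (h)) (k (r (h) (h)) (p (u) (u) (u)))) (g (t (g (u) (u) (h)) (p (u) (u) (u))) (t (u) (h)) (p (g (u) (u) (h)) (t (u) (h)) (g (u) (u) (k (h) (h))))) (g (g (t (u) (h)) (g (u) (u) (h)) (p (u) (u) (u))) (t (t (u) (h)) (r (h) (h))) (p (t (u) (h)) (g (u) (u) (h)) (u))))
4. (p (g (t (u) (r (h) (h))) (g (g (u) (u) (h)) (t (u) (h)) (h)) (k (r (h) (h)) (p (u) (u) (u)))) (g (t (g (u) (u) (h)) (p (u) (u) (u))) (t (u) (h)) (p (g (u) (u) (h)) (t (u) (h)) (g (u) (u) (k (h) (h))))) (g (g (t (u) (h)) (g (u) (u) (h)) (p (u) (u) (u))) (t (t (u) (h)) (r (h) (h))) (p (t (u) (h)) (g (u) (u) (h)) (u))))  →  (p (g (t (u) (r (h) (h))) (g (g (u) (u) (h)) (t (u) (h)) (h)) (k (r (h) (h)) (p (u) (u) (u)))) (g (t (g (u) (u) (h)) (p (u) (u) (u))) (t (u) (h)) (p (g (u) (u) (h)) (t (u) (h)) (g (u) (u) (h)))) (g (g (t (u) (h)) (g (u) (u) (h)) (p (u) (u) (u))) (t (t (u) (h)) (r (h) (h))) (p (t (u) (h)) (g (u) (u) (h)) (u))))
normal form: (p (g (t (u) (r (h) (h))) (g (g (u) (u) (h)) (t (u) (h)) (h)) (k (r (h) (h)) (p (u) (u) (u)))) (g (t (g (u) (u) (h)) (p (u) (u) (u))) (t (u) (h)) (p (g (u) (u) (h)) (t (u) (h)) (g (u) (u) (h)))) (g (g (t (u) (h)) (g (u) (u) (h)) (p (u) (u) (u))) (t (t (u) (h)) (r (h) (h))) (p (t (u) (h)) (g (u) (u) (h)) (u))))

size = 78


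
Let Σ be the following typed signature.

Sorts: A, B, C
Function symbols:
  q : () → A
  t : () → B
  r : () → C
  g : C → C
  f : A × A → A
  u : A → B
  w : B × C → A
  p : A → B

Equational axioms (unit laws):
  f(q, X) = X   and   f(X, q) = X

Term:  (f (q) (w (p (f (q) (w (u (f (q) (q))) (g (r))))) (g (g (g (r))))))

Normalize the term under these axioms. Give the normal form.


normal form = (w (p (w (u (q)) (g (r)))) (g (g (g (r)))))

1. (f (q) (w (p (f (q) (w (u (f (q) (q))) (g (r))))) (g (g (g (r))))))  →  (w (p (f (q) (w (u (f (q) (q))) (g (r))))) (g (g (g (r)))))
2. (w (p (f (q) (w (u (f (q) (q))) (g (r))))) (g (g (g (r)))))  →  (w (p (w (u (f (q) (q))) (g (r)))) (g (g (g (r)))))
3. (w (p (w (u (f (q) (q))) (g (r)))) (g (g (g (r)))))  →  (w (p (w (u (q)) (g (r)))) (g (g (g (r)))))


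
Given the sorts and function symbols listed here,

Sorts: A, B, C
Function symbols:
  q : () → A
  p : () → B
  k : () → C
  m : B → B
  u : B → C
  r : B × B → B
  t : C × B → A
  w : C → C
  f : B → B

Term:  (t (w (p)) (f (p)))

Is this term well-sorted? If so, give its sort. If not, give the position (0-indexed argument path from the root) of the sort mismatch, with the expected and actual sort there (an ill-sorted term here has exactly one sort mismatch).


    (p) : B
  (w (p)) : ✗ arg 0 at [0, 0] has sort B, expected C
    (p) : B
  (f (p)) : B

ill-sorted at position [0, 0]: expected C, got B


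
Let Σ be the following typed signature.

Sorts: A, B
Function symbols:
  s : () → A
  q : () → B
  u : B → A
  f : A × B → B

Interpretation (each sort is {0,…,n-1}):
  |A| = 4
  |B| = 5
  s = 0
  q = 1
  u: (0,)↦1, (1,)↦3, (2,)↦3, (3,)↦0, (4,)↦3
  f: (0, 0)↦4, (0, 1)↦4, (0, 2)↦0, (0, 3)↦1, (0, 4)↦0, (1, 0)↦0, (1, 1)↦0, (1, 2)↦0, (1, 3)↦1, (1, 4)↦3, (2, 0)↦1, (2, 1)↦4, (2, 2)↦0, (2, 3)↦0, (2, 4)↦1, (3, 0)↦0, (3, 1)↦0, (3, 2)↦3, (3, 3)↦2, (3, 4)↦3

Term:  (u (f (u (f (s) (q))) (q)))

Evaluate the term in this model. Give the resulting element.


value = 1

  s = 0
  q = 1
  (f (s) (q)) = f(0, 1) = 4
  (u (f (s) (q))) = u(4,) = 3
  q = 1
  (f (u (f (s) (q))) (q)) = f(3, 1) = 0
  (u (f (u (f (s) (q))) (q))) = u(0,) = 1


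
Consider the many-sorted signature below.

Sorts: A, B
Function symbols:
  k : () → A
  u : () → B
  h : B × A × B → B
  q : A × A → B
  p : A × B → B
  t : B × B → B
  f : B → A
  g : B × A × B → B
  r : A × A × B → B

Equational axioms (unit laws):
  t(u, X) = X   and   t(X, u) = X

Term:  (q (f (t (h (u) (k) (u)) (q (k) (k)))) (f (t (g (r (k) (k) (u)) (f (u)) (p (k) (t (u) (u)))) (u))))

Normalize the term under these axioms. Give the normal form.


1. (q (f (t (h (u) (k) (u)) (q (k) (k)))) (f (t (g (r (k) (k) (u)) (f (u)) (p (k) (t (u) (u)))) (u))))  →  (q (f (t (h (u) (k) (u)) (q (k) (k)))) (f (g (r (k) (k) (u)) (f (u)) (p (k) (t (u) (u))))))
2. (q (f (t (h (u) (k) (u)) (q (k) (k)))) (f (g (r (k) (k) (u)) (f (u)) (p (k) (t (u) (u))))))  →  (q (f (t (h (u) (k) (u)) (q (k) (k)))) (f (g (r (k) (k) (u)) (f (u)) (p (k) (u)))))

normal form = (q (f (t (h (u) (k) (u)) (q (k) (k)))) (f (g (r (k) (k) (u)) (f (u)) (p (k) (u)))))


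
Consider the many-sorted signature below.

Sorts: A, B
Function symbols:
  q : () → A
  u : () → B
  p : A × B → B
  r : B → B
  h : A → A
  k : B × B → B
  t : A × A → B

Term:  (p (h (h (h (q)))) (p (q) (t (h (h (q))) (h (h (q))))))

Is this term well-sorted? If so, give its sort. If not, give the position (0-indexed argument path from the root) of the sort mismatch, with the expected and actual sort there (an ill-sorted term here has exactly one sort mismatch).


well-sorted; sort = B

        (q) : A
      (h (q)) : A
    (h (h (q))) : A
  (h (h (h (q)))) : A
    (q) : A
          (q) : A
        (h (q)) : A
      (h (h (q))) : A
          (q) : A
        (h (q)) : A
      (h (h (q))) : A
    (t (h (h (q))) (h (h (q)))) : B
  (p (q) (t (h (h (q))) (h (h (q))))) : B
(p (h (h (h (q)))) (p (q) (t (h (h (q))) (h (h (q)))))) : B


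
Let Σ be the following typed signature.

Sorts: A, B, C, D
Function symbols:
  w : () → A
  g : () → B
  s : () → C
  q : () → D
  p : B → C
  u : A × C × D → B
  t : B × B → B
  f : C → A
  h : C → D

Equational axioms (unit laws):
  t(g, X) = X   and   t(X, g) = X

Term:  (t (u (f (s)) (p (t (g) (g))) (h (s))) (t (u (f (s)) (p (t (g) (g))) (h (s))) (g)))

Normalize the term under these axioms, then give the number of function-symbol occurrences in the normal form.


1. (t (u (f (s)) (p (t (g) (g))) (h (s))) (t (u (f (s)) (p (t (g) (g))) (h (s))) (g)))  →  (t (u (f (s)) (p (g)) (h (s))) (t (u (f (s)) (p (t (g) (g))) (h (s))) (g)))
2. (t (u (f (s)) (p (g)) (h (s))) (t (u (f (s)) (p (t (g) (g))) (h (s))) (g)))  →  (t (u (f (s)) (p (g)) (h (s))) (u (f (s)) (p (t (g) (g))) (h (s))))
3. (t (u (f (s)) (p (g)) (h (s))) (u (f (s)) (p (t (g) (g))) (h (s))))  →  (t (u (f (s)) (p (g)) (h (s))) (u (f (s)) (p (g)) (h (s))))
normal form: (t (u (f (s)) (p (g)) (h (s))) (u (f (s)) (p (g)) (h (s))))

size = 15


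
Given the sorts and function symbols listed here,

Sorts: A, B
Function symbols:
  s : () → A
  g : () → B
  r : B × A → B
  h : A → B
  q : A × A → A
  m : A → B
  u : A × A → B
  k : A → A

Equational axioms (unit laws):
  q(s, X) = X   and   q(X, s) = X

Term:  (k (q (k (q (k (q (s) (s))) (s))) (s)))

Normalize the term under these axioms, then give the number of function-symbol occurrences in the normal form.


size = 4

1. (k (q (k (q (k (q (s) (s))) (s))) (s)))  →  (k (k (q (k (q (s) (s))) (s))))
2. (k (k (q (k (q (s) (s))) (s))))  →  (k (k (k (q (s) (s)))))
3. (k (k (k (q (s) (s)))))  →  (k (k (k (s))))
normal form: (k (k (k (s))))


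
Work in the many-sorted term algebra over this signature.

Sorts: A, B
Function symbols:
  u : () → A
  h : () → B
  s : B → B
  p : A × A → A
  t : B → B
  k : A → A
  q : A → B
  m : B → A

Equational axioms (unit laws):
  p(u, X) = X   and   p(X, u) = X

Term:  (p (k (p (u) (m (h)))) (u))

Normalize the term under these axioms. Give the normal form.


1. (p (k (p (u) (m (h)))) (u))  →  (k (p (u) (m (h))))
2. (k (p (u) (m (h))))  →  (k (m (h)))

normal form = (k (m (h)))


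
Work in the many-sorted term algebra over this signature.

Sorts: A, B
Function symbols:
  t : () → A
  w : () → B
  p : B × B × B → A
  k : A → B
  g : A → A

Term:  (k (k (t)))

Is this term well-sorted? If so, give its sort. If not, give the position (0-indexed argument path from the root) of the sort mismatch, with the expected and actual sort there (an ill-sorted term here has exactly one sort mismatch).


    (t) : A
  (k (t)) : B
(k (k (t))) : ✗ arg 0 at [0] has sort B, expected A

ill-sorted at position [0]: expected A, got B


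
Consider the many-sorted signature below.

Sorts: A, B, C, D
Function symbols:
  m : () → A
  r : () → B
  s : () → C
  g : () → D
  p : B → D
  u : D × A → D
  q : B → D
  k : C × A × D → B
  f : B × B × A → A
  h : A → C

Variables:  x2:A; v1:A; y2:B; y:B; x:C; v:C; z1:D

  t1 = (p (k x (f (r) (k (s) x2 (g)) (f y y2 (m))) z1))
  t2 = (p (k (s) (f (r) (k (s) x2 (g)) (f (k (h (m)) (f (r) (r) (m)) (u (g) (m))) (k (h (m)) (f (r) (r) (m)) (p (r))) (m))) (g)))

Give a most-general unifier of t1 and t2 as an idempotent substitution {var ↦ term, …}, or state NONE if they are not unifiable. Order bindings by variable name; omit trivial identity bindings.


{x ↦ (s), y ↦ (k (h (m)) (f (r) (r) (m)) (u (g) (m))), y2 ↦ (k (h (m)) (f (r) (r) (m)) (p (r))), z1 ↦ (g)}


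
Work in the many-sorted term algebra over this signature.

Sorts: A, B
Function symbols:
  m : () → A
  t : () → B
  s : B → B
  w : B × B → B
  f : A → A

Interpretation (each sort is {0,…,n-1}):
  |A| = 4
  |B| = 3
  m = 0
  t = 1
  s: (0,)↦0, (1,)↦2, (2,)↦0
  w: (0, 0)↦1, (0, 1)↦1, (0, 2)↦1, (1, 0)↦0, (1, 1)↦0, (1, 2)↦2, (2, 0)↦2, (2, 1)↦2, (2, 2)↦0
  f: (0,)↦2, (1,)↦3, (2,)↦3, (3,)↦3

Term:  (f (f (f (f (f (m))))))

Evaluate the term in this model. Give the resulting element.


value = 3

  m = 0
  (f (m)) = f(0,) = 2
  (f (f (m))) = f(2,) = 3
  (f (f (f (m)))) = f(3,) = 3
  (f (f (f (f (m))))) = f(3,) = 3
  (f (f (f (f (f (m)))))) = f(3,) = 3


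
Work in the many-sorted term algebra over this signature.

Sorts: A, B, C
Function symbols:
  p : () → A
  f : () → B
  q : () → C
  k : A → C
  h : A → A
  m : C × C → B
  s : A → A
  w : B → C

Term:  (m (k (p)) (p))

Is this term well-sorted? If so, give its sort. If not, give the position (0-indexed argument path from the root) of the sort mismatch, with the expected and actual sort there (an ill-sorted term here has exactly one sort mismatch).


ill-sorted at position [1]: expected C, got A

    (p) : A
  (k (p)) : C
  (p) : A
(m (k (p)) (p)) : ✗ arg 1 at [1] has sort A, expected C


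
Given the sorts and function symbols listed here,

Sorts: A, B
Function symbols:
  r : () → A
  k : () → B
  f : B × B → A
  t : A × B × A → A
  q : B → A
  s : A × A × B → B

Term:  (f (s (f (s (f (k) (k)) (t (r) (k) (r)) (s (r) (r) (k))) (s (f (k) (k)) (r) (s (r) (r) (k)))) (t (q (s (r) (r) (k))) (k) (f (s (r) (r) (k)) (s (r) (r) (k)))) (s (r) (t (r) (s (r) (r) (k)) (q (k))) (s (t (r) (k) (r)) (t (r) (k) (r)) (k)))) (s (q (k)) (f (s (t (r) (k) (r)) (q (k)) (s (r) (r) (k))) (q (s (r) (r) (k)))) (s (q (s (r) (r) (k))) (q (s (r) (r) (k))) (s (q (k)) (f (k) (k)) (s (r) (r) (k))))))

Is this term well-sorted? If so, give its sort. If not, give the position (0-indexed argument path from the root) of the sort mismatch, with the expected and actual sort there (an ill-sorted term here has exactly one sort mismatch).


          (k) : B
          (k) : B
        (f (k) (k)) : A
          (r) : A
          (k) : B
          (r) : A
        (t (r) (k) (r)) : A
          (r) : A
          (r) : A
          (k) : B
        (s (r) (r) (k)) : B
      (s (f (k) (k)) (t (r) (k) (r)) (s (r) (r) (k))) : B
          (k) : B
          (k) : B
        (f (k) (k)) : A
        (r) : A
          (r) : A
          (r) : A
          (k) : B
        (s (r) (r) (k)) : B
      (s (f (k) (k)) (r) (s (r) (r) (k))) : B
    (f (s (f (k) (k)) (t (r) (k) (r)) (s (r) (r) (k))) (s (f (k) (k)) (r) (s (r) (r) (k)))) : A
          (r) : A
          (r) : A
          (k) : B
        (s (r) (r) (k)) : B
      (q (s (r) (r) (k))) : A
      (k) : B
          (r) : A
          (r) : A
          (k) : B
        (s (r) (r) (k)) : B
          (r) : A
          (r) : A
          (k) : B
        (s (r) (r) (k)) : B
      (f (s (r) (r) (k)) (s (r) (r) (k))) : A
    (t (q (s (r) (r) (k))) (k) (f (s (r) (r) (k)) (s (r) (r) (k)))) : A
      (r) : A
        (r) : A
          (r) : A
          (r) : A
          (k) : B
        (s (r) (r) (k)) : B
          (k) : B
        (q (k)) : A
      (t (r) (s (r) (r) (k)) (q (k))) : A
          (r) : A
          (k) : B
          (r) : A
        (t (r) (k) (r)) : A
          (r) : A
          (k) : B
          (r) : A
        (t (r) (k) (r)) : A
        (k) : B
      (s (t (r) (k) (r)) (t (r) (k) (r)) (k)) : B
    (s (r) (t (r) (s (r) (r) (k)) (q (k))) (s (t (r) (k) (r)) (t (r) (k) (r)) (k))) : B
  (s (f (s (f (k) (k)) (t (r) (k) (r)) (s (r) (r) (k))) (s (f (k) (k)) (r) (s (r) (r) (k)))) (t (q (s (r) (r) (k))) (k) (f (s (r) (r) (k)) (s (r) (r) (k)))) (s (r) (t (r) (s (r) (r) (k)) (q (k))) (s (t (r) (k) (r)) (t (r) (k) (r)) (k)))) : B
      (k) : B
    (q (k)) : A
          (r) : A
          (k) : B
          (r) : A
        (t (r) (k) (r)) : A
          (k) : B
        (q (k)) : A
          (r) : A
          (r) : A
          (k) : B
        (s (r) (r) (k)) : B
      (s (t (r) (k) (r)) (q (k)) (s (r) (r) (k))) : B
          (r) : A
          (r) : A
          (k) : B
        (s (r) (r) (k)) : B
      (q (s (r) (r) (k))) : A
    (f (s (t (r) (k) (r)) (q (k)) (s (r) (r) (k))) (q (s (r) (r) (k)))) : ✗ arg 1 at [1, 1, 1] has sort A, expected B
          (r) : A
          (r) : A
          (k) : B
        (s (r) (r) (k)) : B
      (q (s (r) (r) (k))) : A
          (r) : A
          (r) : A
          (k) : B
        (s (r) (r) (k)) : B
      (q (s (r) (r) (k))) : A
          (k) : B
        (q (k)) : A
          (k) : B
          (k) : B
        (f (k) (k)) : A
          (r) : A
          (r) : A
          (k) : B
        (s (r) (r) (k)) : B
      (s (q (k)) (f (k) (k)) (s (r) (r) (k))) : B
    (s (q (s (r) (r) (k))) (q (s (r) (r) (k))) (s (q (k)) (f (k) (k)) (s (r) (r) (k)))) : B

ill-sorted at position [1, 1, 1]: expected B, got A


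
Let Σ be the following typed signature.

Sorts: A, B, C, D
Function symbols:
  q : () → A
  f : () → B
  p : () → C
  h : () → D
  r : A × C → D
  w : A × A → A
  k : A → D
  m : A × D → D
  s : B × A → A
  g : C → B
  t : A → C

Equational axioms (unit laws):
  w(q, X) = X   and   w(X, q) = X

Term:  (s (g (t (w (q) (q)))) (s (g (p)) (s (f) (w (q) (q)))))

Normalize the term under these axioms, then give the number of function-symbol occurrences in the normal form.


1. (s (g (t (w (q) (q)))) (s (g (p)) (s (f) (w (q) (q)))))  →  (s (g (t (q))) (s (g (p)) (s (f) (w (q) (q)))))
2. (s (g (t (q))) (s (g (p)) (s (f) (w (q) (q)))))  →  (s (g (t (q))) (s (g (p)) (s (f) (q))))
normal form: (s (g (t (q))) (s (g (p)) (s (f) (q))))

size = 10
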